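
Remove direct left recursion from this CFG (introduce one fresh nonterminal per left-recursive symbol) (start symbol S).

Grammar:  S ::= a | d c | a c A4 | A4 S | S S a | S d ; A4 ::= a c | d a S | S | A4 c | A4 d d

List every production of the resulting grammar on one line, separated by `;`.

S ::= a S' | d c S' | a c A4 S' | A4 S S'; A4 ::= a c A4' | d a S A4' | S A4'; S' ::= S a S' | d S' | ε; A4' ::= c A4' | d d A4' | ε

S, A4 are directly left-recursive.
For S: α = {S a, d}, β = {a, d c, a c A4, A4 S}. Rewrite as S → β S' and S' → α S' | ε.
For A4: α = {c, d d}, β = {a c, d a S, S}. Rewrite as A4 → β A4' and A4' → α A4' | ε.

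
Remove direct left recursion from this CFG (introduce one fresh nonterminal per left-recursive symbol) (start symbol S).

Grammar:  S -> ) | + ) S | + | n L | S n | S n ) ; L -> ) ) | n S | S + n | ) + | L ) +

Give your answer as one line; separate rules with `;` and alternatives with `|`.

S -> ) S' | + ) S S' | + S' | n L S'; L -> ) ) L' | n S L' | S + n L' | ) + L'; S' -> n S' | n ) S' | ε; L' -> ) + L' | ε

Left recursion appears on S, L.
For S: α = {n, n )}, β = {), + ) S, +, n L}. Rewrite as S → β S' and S' → α S' | ε.
For L: α = {) +}, β = {) ), n S, S + n, ) +}. Rewrite as L → β L' and L' → α L' | ε.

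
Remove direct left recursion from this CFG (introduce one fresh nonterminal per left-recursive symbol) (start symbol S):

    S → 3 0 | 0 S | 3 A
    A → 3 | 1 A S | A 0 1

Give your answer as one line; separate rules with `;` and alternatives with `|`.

A is directly left-recursive.
For A: α = {0 1}, β = {3, 1 A S}. Rewrite as A → β A' and A' → α A' | ε.

S → 3 0 | 0 S | 3 A; A → 3 A' | 1 A S A'; A' → 0 1 A' | ε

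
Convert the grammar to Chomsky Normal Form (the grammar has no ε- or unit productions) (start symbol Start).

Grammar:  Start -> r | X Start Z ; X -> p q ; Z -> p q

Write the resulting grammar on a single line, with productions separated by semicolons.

Start -> r | X Y1; X -> X1 X2; Z -> X1 X2; X1 -> p; X2 -> q; Y1 -> Start Z

Introduce a nonterminal for each terminal appearing in a rule of length ≥ 2: X1 → p, X2 → q.
Binarize each right-hand side of length ≥ 3 by chaining fresh nonterminals (Y1, Y2, …): affected rules were Start → X Start Z.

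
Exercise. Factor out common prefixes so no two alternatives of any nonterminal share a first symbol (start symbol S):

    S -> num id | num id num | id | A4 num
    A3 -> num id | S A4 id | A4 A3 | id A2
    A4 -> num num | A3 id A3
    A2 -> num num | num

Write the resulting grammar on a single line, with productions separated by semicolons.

S -> id | A4 num | num id S'; A3 -> num id | S A4 id | A4 A3 | id A2; A4 -> num num | A3 id A3; A2 -> num A2'; S' -> ε | num; A2' -> num | ε

S has alternatives sharing prefix 'num id': factor to S → num id S' with S' → ε | num.
A2 has alternatives sharing prefix 'num': factor to A2 → num A2' with A2' → num | ε.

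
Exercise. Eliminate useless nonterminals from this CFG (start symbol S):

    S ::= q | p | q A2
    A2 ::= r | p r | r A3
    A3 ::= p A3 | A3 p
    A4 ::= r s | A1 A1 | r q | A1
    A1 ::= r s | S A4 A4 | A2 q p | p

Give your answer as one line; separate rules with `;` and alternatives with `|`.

S ::= q | p | q A2; A2 ::= r | p r

Generating nonterminals: {A1, A2, A4, S}.
Reachable from S after that: {A2, S}.
Removed useless symbols: {A1, A3, A4} and every production mentioning them.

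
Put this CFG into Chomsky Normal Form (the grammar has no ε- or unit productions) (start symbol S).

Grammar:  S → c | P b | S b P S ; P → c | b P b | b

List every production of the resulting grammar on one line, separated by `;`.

Introduce a nonterminal for each terminal appearing in a rule of length ≥ 2: X1 → b.
Binarize each right-hand side of length ≥ 3 by chaining fresh nonterminals (Y1, Y2, …): affected rules were S → S X1 P S; P → X1 P X1.

S → c | P X1 | S Y1; P → c | X1 Y3 | b; X1 → b; Y1 → X1 Y2; Y2 → P S; Y3 → P X1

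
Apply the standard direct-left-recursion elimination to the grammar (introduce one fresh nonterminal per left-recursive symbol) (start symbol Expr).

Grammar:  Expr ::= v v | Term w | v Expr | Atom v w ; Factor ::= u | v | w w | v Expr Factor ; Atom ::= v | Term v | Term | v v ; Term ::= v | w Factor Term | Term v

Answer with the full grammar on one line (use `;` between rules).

Expr ::= v v | Term w | v Expr | Atom v w; Factor ::= u | v | w w | v Expr Factor; Atom ::= v | Term v | Term | v v; Term ::= v Term1 | w Factor Term Term1; Term1 ::= v Term1 | ε

Term is directly left-recursive.
For Term: α = {v}, β = {v, w Factor Term}. Rewrite as Term → β Term1 and Term1 → α Term1 | ε.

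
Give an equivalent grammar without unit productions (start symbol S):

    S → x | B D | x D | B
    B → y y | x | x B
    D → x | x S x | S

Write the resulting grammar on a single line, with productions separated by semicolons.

Unit pairs: D ⇒* {B, S}; S ⇒* {B}.
For every A with A ⇒* B via unit rules, add B's non-unit alternatives to A; then delete every rule of the form X → Y.

S → y y | x | x B | B D | x D; B → y y | x | x B; D → x | B D | x D | y y | x B | x S x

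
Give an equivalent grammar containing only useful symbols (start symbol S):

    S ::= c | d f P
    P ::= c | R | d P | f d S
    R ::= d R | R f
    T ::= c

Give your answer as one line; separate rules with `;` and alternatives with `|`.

S ::= c | d f P; P ::= c | d P | f d S

Generating nonterminals: {P, S, T}.
Reachable from S after that: {P, S}.
Removed useless symbols: {R, T} and every production mentioning them.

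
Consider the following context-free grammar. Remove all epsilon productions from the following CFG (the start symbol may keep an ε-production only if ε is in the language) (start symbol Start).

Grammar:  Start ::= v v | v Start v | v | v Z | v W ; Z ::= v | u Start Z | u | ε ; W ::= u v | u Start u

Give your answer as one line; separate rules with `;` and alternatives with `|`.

Nullable nonterminals: {Z}.
ε ∉ L(G), so no ε-production is kept.
Add the nullable-subset variants: Z → u Start Z gives u Start Z | u Start.

Start ::= v v | v Start v | v | v Z | v W; Z ::= v | u Start Z | u Start | u; W ::= u v | u Start u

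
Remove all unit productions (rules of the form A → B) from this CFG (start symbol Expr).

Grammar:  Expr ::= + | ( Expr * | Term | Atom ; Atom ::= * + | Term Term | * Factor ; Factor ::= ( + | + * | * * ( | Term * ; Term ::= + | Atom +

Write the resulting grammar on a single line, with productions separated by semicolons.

Unit pairs: Expr ⇒* {Atom, Term}.
For each unit pair (A, B), copy every non-unit production of B to A, then drop all unit productions.

Expr ::= + | Atom + | * + | Term Term | * Factor | ( Expr *; Atom ::= * + | Term Term | * Factor; Factor ::= ( + | + * | * * ( | Term *; Term ::= + | Atom +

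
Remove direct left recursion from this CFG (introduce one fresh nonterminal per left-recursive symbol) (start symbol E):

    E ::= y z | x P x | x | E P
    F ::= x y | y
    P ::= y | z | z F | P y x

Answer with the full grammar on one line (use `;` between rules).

E ::= y z E' | x P x E' | x E'; F ::= x y | y; P ::= y P' | z P' | z F P'; E' ::= P E' | ε; P' ::= y x P' | ε

Directly left-recursive nonterminals: E, P.
For E: α = {P}, β = {y z, x P x, x}. Rewrite as E → β E' and E' → α E' | ε.
For P: α = {y x}, β = {y, z, z F}. Rewrite as P → β P' and P' → α P' | ε.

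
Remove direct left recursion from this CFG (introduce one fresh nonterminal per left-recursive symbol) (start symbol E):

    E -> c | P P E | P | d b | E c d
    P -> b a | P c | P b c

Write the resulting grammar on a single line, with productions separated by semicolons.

Directly left-recursive nonterminals: E, P.
For E: α = {c d}, β = {c, P P E, P, d b}. Rewrite as E → β E' and E' → α E' | ε.
For P: α = {c, b c}, β = {b a}. Rewrite as P → β P' and P' → α P' | ε.

E -> c E' | P P E E' | P E' | d b E'; P -> b a P'; E' -> c d E' | ε; P' -> c P' | b c P' | ε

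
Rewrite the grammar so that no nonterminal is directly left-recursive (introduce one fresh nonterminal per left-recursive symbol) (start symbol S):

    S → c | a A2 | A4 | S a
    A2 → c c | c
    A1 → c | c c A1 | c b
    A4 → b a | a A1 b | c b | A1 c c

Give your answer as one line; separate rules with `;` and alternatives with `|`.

Directly left-recursive nonterminal: S.
For S: α = {a}, β = {c, a A2, A4}. Rewrite as S → β S' and S' → α S' | ε.

S → c S' | a A2 S' | A4 S'; A2 → c c | c; A1 → c | c c A1 | c b; A4 → b a | a A1 b | c b | A1 c c; S' → a S' | ε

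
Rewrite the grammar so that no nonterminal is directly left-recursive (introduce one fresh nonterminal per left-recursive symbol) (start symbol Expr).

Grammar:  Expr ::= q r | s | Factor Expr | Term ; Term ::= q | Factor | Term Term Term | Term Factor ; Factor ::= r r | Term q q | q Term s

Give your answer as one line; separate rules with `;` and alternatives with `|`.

Expr ::= q r | s | Factor Expr | Term; Term ::= q Term1 | Factor Term1; Factor ::= r r | Term q q | q Term s; Term1 ::= Term Term Term1 | Factor Term1 | eps

Directly left-recursive nonterminal: Term.
For Term: α = {Term Term, Factor}, β = {q, Factor}. Rewrite as Term → β Term1 and Term1 → α Term1 | ε.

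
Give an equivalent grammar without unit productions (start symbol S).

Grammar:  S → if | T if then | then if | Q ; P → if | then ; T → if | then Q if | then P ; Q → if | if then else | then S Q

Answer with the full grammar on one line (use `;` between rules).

S → if | T if then | then if | if then else | then S Q; P → if | then; T → if | then Q if | then P; Q → if | if then else | then S Q

Unit pairs: S ⇒* {Q}.
For every A with A ⇒* B via unit rules, add B's non-unit alternatives to A; then delete every rule of the form X → Y.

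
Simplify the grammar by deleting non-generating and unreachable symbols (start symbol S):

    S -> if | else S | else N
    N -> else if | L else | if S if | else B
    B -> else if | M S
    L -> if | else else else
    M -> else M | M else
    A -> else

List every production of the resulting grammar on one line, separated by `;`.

S -> if | else S | else N; N -> else if | L else | if S if | else B; B -> else if; L -> if | else else else

Generating nonterminals: {A, B, L, N, S}.
Reachable from S after that: {B, L, N, S}.
Removed useless symbols: {A, M} and every production mentioning them.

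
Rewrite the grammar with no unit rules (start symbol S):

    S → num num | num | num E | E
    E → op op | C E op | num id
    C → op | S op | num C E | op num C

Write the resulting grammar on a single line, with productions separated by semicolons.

Unit pairs: S ⇒* {E}.
For every A with A ⇒* B via unit rules, add B's non-unit alternatives to A; then delete every rule of the form X → Y.

S → op op | C E op | num id | num num | num | num E; E → op op | C E op | num id; C → op | S op | num C E | op num C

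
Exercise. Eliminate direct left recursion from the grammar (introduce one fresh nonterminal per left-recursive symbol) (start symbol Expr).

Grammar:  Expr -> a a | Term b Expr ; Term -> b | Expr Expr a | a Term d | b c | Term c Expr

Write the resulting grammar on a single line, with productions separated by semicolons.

Expr -> a a | Term b Expr; Term -> b Term1 | Expr Expr a Term1 | a Term d Term1 | b c Term1; Term1 -> c Expr Term1 | ε

Term is directly left-recursive.
For Term: α = {c Expr}, β = {b, Expr Expr a, a Term d, b c}. Rewrite as Term → β Term1 and Term1 → α Term1 | ε.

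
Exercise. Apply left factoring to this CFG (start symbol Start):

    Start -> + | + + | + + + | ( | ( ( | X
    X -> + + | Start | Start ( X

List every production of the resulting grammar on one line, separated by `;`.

Start has alternatives sharing prefix '+': factor to Start → + Start1 with Start1 → ε | + | + +.
Start has alternatives sharing prefix '(': factor to Start → ( Start2 with Start2 → ε | (.
X has alternatives sharing prefix 'Start': factor to X → Start X1 with X1 → ε | ( X.
Start1 has alternatives sharing prefix '+': factor to Start1 → + Start11 with Start11 → ε | +.

Start -> X | + Start1 | ( Start2; X -> + + | Start X1; Start1 -> eps | + Start11; Start2 -> eps | (; X1 -> eps | ( X; Start11 -> eps | +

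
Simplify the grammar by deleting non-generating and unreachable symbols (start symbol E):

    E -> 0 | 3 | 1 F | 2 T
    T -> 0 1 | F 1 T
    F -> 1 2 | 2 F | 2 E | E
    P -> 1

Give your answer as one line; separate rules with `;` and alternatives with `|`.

E -> 0 | 3 | 1 F | 2 T; T -> 0 1 | F 1 T; F -> 1 2 | 2 F | 2 E | E

Generating nonterminals: {E, F, P, T}.
Reachable from E after that: {E, F, T}.
Removed useless symbols: {P} and every production mentioning them.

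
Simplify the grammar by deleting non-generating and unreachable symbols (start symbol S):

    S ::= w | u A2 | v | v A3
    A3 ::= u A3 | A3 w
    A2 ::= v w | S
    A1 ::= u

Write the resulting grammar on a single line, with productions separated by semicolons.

S ::= w | u A2 | v; A2 ::= v w | S

Generating nonterminals: {A1, A2, S}.
Reachable from S after that: {A2, S}.
Removed useless symbols: {A1, A3} and every production mentioning them.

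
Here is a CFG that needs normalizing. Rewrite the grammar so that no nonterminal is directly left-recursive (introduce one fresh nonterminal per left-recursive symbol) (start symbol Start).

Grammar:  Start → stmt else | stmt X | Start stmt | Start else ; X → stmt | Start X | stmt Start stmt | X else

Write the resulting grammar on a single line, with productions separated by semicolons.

Start, X are directly left-recursive.
For Start: α = {stmt, else}, β = {stmt else, stmt X}. Rewrite as Start → β Start1 and Start1 → α Start1 | ε.
For X: α = {else}, β = {stmt, Start X, stmt Start stmt}. Rewrite as X → β X1 and X1 → α X1 | ε.

Start → stmt else Start1 | stmt X Start1; X → stmt X1 | Start X X1 | stmt Start stmt X1; Start1 → stmt Start1 | else Start1 | ε; X1 → else X1 | ε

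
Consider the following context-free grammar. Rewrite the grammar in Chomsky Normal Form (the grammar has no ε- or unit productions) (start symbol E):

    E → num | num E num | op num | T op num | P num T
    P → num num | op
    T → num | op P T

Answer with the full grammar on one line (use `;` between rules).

Introduce a nonterminal for each terminal appearing in a rule of length ≥ 2: X1 → num, X2 → op.
Binarize each right-hand side of length ≥ 3 by chaining fresh nonterminals (Y1, Y2, …): affected rules were E → X1 E X1; E → T X2 X1; E → P X1 T; T → X2 P T.

E → num | X1 Y1 | X2 X1 | T Y2 | P Y3; P → X1 X1 | op; T → num | X2 Y4; X1 → num; X2 → op; Y1 → E X1; Y2 → X2 X1; Y3 → X1 T; Y4 → P T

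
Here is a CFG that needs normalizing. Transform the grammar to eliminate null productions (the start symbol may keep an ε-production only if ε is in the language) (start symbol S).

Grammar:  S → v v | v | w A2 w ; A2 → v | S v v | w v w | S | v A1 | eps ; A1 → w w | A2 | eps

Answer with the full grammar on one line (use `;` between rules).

Nullable set = {A1, A2}.
ε ∉ L(G), so no ε-production is kept.
Add the nullable-subset variants: S → w A2 w gives w A2 w | w w.

S → v v | v | w A2 w | w w; A2 → v | S v v | w v w | S | v A1; A1 → w w | A2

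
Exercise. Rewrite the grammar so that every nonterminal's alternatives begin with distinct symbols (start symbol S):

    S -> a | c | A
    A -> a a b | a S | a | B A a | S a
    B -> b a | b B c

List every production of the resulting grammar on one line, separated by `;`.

S -> a | c | A; A -> B A a | S a | a A'; B -> b B'; A' -> a b | S | ε; B' -> a | B c

A has alternatives sharing prefix 'a': factor to A → a A' with A' → a b | S | ε.
B has alternatives sharing prefix 'b': factor to B → b B' with B' → a | B c.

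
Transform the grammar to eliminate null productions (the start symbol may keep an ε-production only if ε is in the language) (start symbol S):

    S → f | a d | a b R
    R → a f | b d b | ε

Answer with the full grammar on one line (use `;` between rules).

Nullable nonterminals: {R}.
ε ∉ L(G), so no ε-production is kept.
Add the nullable-subset variants: S → a b R gives a b R | a b.

S → f | a d | a b R | a b; R → a f | b d b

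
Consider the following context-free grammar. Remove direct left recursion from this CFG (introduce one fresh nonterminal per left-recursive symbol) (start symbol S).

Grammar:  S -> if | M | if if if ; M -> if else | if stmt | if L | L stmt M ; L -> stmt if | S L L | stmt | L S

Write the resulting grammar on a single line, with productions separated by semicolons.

Left recursion appears on L.
For L: α = {S}, β = {stmt if, S L L, stmt}. Rewrite as L → β L' and L' → α L' | ε.

S -> if | M | if if if; M -> if else | if stmt | if L | L stmt M; L -> stmt if L' | S L L L' | stmt L'; L' -> S L' | ε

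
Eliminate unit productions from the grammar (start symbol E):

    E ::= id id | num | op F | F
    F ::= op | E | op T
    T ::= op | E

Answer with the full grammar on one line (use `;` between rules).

E ::= id id | num | op F | op | op T; F ::= id id | num | op F | op | op T; T ::= id id | num | op F | op | op T

Unit pairs: E ⇒* {F}; F ⇒* {E}; T ⇒* {E, F}.
For each unit pair (A, B), copy every non-unit production of B to A, then drop all unit productions.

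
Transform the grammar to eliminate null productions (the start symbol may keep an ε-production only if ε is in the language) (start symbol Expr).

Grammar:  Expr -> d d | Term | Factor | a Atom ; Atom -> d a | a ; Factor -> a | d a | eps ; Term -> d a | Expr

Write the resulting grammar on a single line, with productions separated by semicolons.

Expr -> d d | Term | Factor | a Atom | ε; Atom -> d a | a; Factor -> a | d a; Term -> d a | Expr

The nullable symbols are {Expr, Factor, Term}.
ε ∈ L(G) since Expr is nullable, so keep Expr → ε.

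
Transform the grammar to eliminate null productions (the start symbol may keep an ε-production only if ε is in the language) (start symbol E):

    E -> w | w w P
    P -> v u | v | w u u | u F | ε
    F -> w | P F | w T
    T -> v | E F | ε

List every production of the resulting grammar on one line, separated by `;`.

The nullable symbols are {P, T}.
ε ∉ L(G), so no ε-production is kept.
Add the nullable-subset variants: E → w w P gives w w P | w w.

E -> w | w w P | w w; P -> v u | v | w u u | u F; F -> w | P F | w T; T -> v | E F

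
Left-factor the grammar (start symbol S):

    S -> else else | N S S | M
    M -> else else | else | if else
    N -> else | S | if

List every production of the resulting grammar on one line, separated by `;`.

M has alternatives sharing prefix 'else': factor to M → else M' with M' → else | ε.

S -> else else | N S S | M; M -> if else | else M'; N -> else | S | if; M' -> else | eps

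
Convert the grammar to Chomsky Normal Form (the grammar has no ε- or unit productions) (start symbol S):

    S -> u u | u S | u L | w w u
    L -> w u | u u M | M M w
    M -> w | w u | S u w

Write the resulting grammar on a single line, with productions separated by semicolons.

Introduce a nonterminal for each terminal appearing in a rule of length ≥ 2: X1 → u, X2 → w.
Binarize each right-hand side of length ≥ 3 by chaining fresh nonterminals (Y1, Y2, …): affected rules were S → X2 X2 X1; L → X1 X1 M; L → M M X2; M → S X1 X2.

S -> X1 X1 | X1 S | X1 L | X2 Y1; L -> X2 X1 | X1 Y2 | M Y3; M -> w | X2 X1 | S Y4; X1 -> u; X2 -> w; Y1 -> X2 X1; Y2 -> X1 M; Y3 -> M X2; Y4 -> X1 X2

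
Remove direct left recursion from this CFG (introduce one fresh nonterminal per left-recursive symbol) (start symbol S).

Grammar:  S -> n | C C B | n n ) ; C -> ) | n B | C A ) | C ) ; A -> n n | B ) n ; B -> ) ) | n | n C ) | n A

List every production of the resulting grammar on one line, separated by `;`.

S -> n | C C B | n n ); C -> ) C' | n B C'; A -> n n | B ) n; B -> ) ) | n | n C ) | n A; C' -> A ) C' | ) C' | ε

C is directly left-recursive.
For C: α = {A ), )}, β = {), n B}. Rewrite as C → β C' and C' → α C' | ε.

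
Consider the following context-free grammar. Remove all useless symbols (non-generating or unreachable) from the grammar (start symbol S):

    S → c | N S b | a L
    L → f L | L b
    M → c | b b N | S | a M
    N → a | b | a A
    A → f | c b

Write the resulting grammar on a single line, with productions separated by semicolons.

S → c | N S b; N → a | b | a A; A → f | c b

Generating nonterminals: {A, M, N, S}.
Reachable from S after that: {A, N, S}.
Removed useless symbols: {L, M} and every production mentioning them.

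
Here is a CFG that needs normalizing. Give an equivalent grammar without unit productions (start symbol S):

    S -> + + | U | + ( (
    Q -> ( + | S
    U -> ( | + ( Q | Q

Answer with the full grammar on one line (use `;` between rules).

Unit pairs: Q ⇒* {S, U}; S ⇒* {Q, U}; U ⇒* {Q, S}.
Replace each nonterminal's rules with the union of the non-unit rules of every nonterminal it unit-derives.

S -> ( | + ( Q | + + | + ( ( | ( +; Q -> ( | + ( Q | + + | + ( ( | ( +; U -> ( | + ( Q | + + | + ( ( | ( +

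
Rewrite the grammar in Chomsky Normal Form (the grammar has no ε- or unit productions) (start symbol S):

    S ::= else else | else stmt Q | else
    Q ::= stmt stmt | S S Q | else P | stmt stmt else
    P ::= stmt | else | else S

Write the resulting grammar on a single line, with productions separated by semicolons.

Introduce a nonterminal for each terminal appearing in a rule of length ≥ 2: X1 → else, X2 → stmt.
Binarize each right-hand side of length ≥ 3 by chaining fresh nonterminals (Y1, Y2, …): affected rules were S → X1 X2 Q; Q → S S Q; Q → X2 X2 X1.

S ::= X1 X1 | X1 Y1 | else; Q ::= X2 X2 | S Y2 | X1 P | X2 Y3; P ::= stmt | else | X1 S; X1 ::= else; X2 ::= stmt; Y1 ::= X2 Q; Y2 ::= S Q; Y3 ::= X2 X1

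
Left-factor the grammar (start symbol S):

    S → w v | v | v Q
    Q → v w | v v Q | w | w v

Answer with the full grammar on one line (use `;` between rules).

S → w v | v S'; Q → v Q' | w Q''; S' → eps | Q; Q' → w | v Q; Q'' → eps | v

S has alternatives sharing prefix 'v': factor to S → v S' with S' → ε | Q.
Q has alternatives sharing prefix 'v': factor to Q → v Q' with Q' → w | v Q.
Q has alternatives sharing prefix 'w': factor to Q → w Q'' with Q'' → ε | v.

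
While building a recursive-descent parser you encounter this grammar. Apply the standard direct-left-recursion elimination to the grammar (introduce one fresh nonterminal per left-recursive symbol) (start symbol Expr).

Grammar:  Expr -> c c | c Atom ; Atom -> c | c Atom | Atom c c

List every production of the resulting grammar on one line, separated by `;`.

Expr -> c c | c Atom; Atom -> c Atom1 | c Atom Atom1; Atom1 -> c c Atom1 | ε

Atom is directly left-recursive.
For Atom: α = {c c}, β = {c, c Atom}. Rewrite as Atom → β Atom1 and Atom1 → α Atom1 | ε.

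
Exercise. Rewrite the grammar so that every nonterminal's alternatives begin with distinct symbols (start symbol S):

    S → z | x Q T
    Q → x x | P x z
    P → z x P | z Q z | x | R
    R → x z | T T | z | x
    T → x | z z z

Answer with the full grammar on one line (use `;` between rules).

P has alternatives sharing prefix 'z': factor to P → z P' with P' → x P | Q z.
R has alternatives sharing prefix 'x': factor to R → x R' with R' → z | ε.

S → z | x Q T; Q → x x | P x z; P → x | R | z P'; R → T T | z | x R'; T → x | z z z; P' → x P | Q z; R' → z | epsilon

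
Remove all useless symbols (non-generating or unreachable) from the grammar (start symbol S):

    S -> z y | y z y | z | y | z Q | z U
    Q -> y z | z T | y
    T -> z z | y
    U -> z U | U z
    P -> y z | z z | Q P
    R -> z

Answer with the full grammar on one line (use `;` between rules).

Generating nonterminals: {P, Q, R, S, T}.
Reachable from S after that: {Q, S, T}.
Removed useless symbols: {P, R, U} and every production mentioning them.

S -> z y | y z y | z | y | z Q; Q -> y z | z T | y; T -> z z | y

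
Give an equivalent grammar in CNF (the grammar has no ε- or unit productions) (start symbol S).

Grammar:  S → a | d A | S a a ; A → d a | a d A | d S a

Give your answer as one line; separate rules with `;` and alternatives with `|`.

Introduce a nonterminal for each terminal appearing in a rule of length ≥ 2: X1 → d, X2 → a.
Binarize each right-hand side of length ≥ 3 by chaining fresh nonterminals (Y1, Y2, …): affected rules were S → S X2 X2; A → X2 X1 A; A → X1 S X2.

S → a | X1 A | S Y1; A → X1 X2 | X2 Y2 | X1 Y3; X1 → d; X2 → a; Y1 → X2 X2; Y2 → X1 A; Y3 → S X2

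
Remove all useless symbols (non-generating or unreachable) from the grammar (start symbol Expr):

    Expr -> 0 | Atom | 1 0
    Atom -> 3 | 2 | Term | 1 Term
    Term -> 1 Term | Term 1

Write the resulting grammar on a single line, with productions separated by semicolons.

Generating nonterminals: {Atom, Expr}.
Reachable from Expr after that: {Atom, Expr}.
Removed useless symbols: {Term} and every production mentioning them.

Expr -> 0 | Atom | 1 0; Atom -> 3 | 2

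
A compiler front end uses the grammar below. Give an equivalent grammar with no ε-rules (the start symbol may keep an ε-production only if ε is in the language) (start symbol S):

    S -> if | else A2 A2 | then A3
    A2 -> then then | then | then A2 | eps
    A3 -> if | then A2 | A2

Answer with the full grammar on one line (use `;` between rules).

Nullable set = {A2, A3}.
ε ∉ L(G), so no ε-production is kept.
Expand every rule over subsets of its nullable positions: S → else A2 A2 gives else A2 A2 | else A2 | else. S → then A3 gives then A3 | then. A3 → then A2 gives then A2 | then.

S -> if | else A2 A2 | else A2 | else | then A3 | then; A2 -> then then | then | then A2; A3 -> if | then A2 | then | A2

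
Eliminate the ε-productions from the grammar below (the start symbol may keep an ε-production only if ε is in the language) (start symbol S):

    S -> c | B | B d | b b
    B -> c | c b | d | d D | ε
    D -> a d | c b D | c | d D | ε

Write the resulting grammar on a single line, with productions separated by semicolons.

S -> c | B | B d | d | b b | ε; B -> c | c b | d | d D; D -> a d | c b D | c b | c | d D | d

The nullable symbols are {B, D, S}.
ε ∈ L(G) since S is nullable, so keep S → ε.
Add the nullable-subset variants: S → B d gives B d | d. D → c b D gives c b D | c b. D → d D gives d D | d.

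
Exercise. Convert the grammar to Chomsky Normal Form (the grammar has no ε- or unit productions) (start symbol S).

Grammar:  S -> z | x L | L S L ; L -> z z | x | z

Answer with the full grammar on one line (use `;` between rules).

Introduce a nonterminal for each terminal appearing in a rule of length ≥ 2: X1 → x, X2 → z.
Binarize each right-hand side of length ≥ 3 by chaining fresh nonterminals (Y1, Y2, …): affected rules were S → L S L.

S -> z | X1 L | L Y1; L -> X2 X2 | x | z; X1 -> x; X2 -> z; Y1 -> S L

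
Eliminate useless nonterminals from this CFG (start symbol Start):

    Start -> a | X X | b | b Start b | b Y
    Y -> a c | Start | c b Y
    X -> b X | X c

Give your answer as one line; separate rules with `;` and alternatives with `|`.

Start -> a | b | b Start b | b Y; Y -> a c | Start | c b Y

Generating nonterminals: {Start, Y}.
Reachable from Start after that: {Start, Y}.
Removed useless symbols: {X} and every production mentioning them.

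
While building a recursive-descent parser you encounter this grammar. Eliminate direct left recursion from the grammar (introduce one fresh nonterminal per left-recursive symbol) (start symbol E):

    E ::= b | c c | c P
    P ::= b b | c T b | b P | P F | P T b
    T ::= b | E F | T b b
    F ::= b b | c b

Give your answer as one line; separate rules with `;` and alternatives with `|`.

P, T are directly left-recursive.
For P: α = {F, T b}, β = {b b, c T b, b P}. Rewrite as P → β P' and P' → α P' | ε.
For T: α = {b b}, β = {b, E F}. Rewrite as T → β T' and T' → α T' | ε.

E ::= b | c c | c P; P ::= b b P' | c T b P' | b P P'; T ::= b T' | E F T'; F ::= b b | c b; P' ::= F P' | T b P' | ε; T' ::= b b T' | ε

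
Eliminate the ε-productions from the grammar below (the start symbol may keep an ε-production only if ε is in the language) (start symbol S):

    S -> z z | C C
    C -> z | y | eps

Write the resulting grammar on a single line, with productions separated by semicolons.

S -> z z | C C | C | eps; C -> z | y

Nullable nonterminals: {C, S}.
ε ∈ L(G) since S is nullable, so keep S → ε.
Expand every rule over subsets of its nullable positions: S → C C gives C C | C.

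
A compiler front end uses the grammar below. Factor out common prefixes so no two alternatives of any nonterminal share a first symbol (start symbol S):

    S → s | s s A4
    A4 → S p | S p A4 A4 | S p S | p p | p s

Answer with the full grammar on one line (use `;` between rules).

S → s S'; A4 → S p A4' | p A4''; S' → ε | s A4; A4' → ε | A4 A4 | S; A4'' → p | s

S has alternatives sharing prefix 's': factor to S → s S' with S' → ε | s A4.
A4 has alternatives sharing prefix 'S p': factor to A4 → S p A4' with A4' → ε | A4 A4 | S.
A4 has alternatives sharing prefix 'p': factor to A4 → p A4'' with A4'' → p | s.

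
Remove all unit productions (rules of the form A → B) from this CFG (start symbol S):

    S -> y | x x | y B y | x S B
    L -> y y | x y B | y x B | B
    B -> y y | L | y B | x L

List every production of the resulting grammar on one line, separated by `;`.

S -> y | x x | y B y | x S B; L -> y y | x y B | y x B | y B | x L; B -> y y | x y B | y x B | y B | x L

Unit pairs: B ⇒* {L}; L ⇒* {B}.
Replace each nonterminal's rules with the union of the non-unit rules of every nonterminal it unit-derives.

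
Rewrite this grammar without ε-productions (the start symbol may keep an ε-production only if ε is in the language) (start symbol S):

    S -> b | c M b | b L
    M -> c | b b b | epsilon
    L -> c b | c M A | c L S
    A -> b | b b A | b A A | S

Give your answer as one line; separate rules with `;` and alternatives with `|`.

S -> b | c M b | c b | b L; M -> c | b b b; L -> c b | c M A | c A | c L S; A -> b | b b A | b A A | S

Nullable nonterminals: {M}.
ε ∉ L(G), so no ε-production is kept.
Expand every rule over subsets of its nullable positions: S → c M b gives c M b | c b. L → c M A gives c M A | c A.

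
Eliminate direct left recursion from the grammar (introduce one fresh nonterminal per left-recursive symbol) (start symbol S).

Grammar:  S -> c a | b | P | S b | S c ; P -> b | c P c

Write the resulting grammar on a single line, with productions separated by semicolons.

S -> c a S' | b S' | P S'; P -> b | c P c; S' -> b S' | c S' | epsilon

Directly left-recursive nonterminal: S.
For S: α = {b, c}, β = {c a, b, P}. Rewrite as S → β S' and S' → α S' | ε.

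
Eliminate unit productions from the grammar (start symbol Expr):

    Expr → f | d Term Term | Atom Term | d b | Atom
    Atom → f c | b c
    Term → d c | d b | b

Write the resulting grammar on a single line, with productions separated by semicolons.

Expr → f c | b c | f | d Term Term | Atom Term | d b; Atom → f c | b c; Term → d c | d b | b

Unit pairs: Expr ⇒* {Atom}.
For each unit pair (A, B), copy every non-unit production of B to A, then drop all unit productions.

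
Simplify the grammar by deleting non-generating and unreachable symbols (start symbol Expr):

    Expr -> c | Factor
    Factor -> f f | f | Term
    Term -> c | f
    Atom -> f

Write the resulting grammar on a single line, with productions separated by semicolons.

Generating nonterminals: {Atom, Expr, Factor, Term}.
Reachable from Expr after that: {Expr, Factor, Term}.
Removed useless symbols: {Atom} and every production mentioning them.

Expr -> c | Factor; Factor -> f f | f | Term; Term -> c | f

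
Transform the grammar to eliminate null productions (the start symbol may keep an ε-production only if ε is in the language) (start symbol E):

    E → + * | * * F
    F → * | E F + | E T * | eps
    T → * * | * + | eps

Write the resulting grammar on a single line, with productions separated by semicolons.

Nullable nonterminals: {F, T}.
ε ∉ L(G), so no ε-production is kept.
For each production, add variants omitting each subset of nullable occurrences: E → * * F gives * * F | * *. F → E F + gives E F + | E +. F → E T * gives E T * | E *.

E → + * | * * F | * *; F → * | E F + | E + | E T * | E *; T → * * | * +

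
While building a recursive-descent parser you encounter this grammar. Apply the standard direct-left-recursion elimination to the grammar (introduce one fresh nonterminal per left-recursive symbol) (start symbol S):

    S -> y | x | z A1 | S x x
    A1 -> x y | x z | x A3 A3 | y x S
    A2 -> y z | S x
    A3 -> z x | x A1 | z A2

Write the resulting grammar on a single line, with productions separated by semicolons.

S -> y S' | x S' | z A1 S'; A1 -> x y | x z | x A3 A3 | y x S; A2 -> y z | S x; A3 -> z x | x A1 | z A2; S' -> x x S' | eps

Left recursion appears on S.
For S: α = {x x}, β = {y, x, z A1}. Rewrite as S → β S' and S' → α S' | ε.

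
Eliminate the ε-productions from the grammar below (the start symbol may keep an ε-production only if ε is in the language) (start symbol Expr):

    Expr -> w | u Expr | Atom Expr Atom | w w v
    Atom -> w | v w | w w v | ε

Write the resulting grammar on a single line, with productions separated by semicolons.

The nullable symbols are {Atom}.
ε ∉ L(G), so no ε-production is kept.
For each production, add variants omitting each subset of nullable occurrences: Expr → Atom Expr Atom gives Atom Expr Atom | Atom Expr | Expr Atom.

Expr -> w | u Expr | Atom Expr Atom | Atom Expr | Expr Atom | w w v; Atom -> w | v w | w w v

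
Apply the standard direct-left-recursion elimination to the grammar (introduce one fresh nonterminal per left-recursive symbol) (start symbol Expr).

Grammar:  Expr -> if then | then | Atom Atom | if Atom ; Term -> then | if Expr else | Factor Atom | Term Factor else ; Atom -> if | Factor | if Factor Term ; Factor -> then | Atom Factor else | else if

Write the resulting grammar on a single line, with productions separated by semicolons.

Directly left-recursive nonterminal: Term.
For Term: α = {Factor else}, β = {then, if Expr else, Factor Atom}. Rewrite as Term → β Term1 and Term1 → α Term1 | ε.

Expr -> if then | then | Atom Atom | if Atom; Term -> then Term1 | if Expr else Term1 | Factor Atom Term1; Atom -> if | Factor | if Factor Term; Factor -> then | Atom Factor else | else if; Term1 -> Factor else Term1 | ε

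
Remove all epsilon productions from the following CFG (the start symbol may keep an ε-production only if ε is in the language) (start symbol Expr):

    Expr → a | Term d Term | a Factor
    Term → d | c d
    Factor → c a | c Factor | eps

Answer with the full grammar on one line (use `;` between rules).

Nullable set = {Factor}.
ε ∉ L(G), so no ε-production is kept.
For each production, add variants omitting each subset of nullable occurrences: Factor → c Factor gives c Factor | c.

Expr → a | Term d Term | a Factor; Term → d | c d; Factor → c a | c Factor | c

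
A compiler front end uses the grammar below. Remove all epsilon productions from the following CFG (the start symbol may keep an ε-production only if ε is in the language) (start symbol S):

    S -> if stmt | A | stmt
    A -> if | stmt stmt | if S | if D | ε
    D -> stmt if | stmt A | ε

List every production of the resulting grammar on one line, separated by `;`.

S -> if stmt | A | stmt | ε; A -> if | stmt stmt | if S | if D; D -> stmt if | stmt A | stmt

Nullable set = {A, D, S}.
ε ∈ L(G) since S is nullable, so keep S → ε.
For each production, add variants omitting each subset of nullable occurrences: D → stmt A gives stmt A | stmt.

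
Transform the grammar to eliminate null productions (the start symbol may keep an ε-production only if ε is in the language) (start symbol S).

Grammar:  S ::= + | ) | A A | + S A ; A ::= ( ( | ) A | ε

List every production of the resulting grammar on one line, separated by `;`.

The nullable symbols are {A, S}.
ε ∈ L(G) since S is nullable, so keep S → ε.
Add the nullable-subset variants: S → A A gives A A | A. S → + S A gives + S A | + S | + A. A → ) A gives ) A | ).

S ::= + | ) | A A | A | + S A | + S | + A | ε; A ::= ( ( | ) A | )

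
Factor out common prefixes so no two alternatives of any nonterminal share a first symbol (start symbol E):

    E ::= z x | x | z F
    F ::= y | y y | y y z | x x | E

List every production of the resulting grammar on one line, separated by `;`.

E has alternatives sharing prefix 'z': factor to E → z E' with E' → x | F.
F has alternatives sharing prefix 'y': factor to F → y F' with F' → ε | y | y z.
F' has alternatives sharing prefix 'y': factor to F' → y F'' with F'' → ε | z.

E ::= x | z E'; F ::= x x | E | y F'; E' ::= x | F; F' ::= ε | y F''; F'' ::= ε | z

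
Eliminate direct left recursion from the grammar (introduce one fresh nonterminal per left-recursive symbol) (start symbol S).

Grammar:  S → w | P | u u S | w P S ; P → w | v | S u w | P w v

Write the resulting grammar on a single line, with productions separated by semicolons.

S → w | P | u u S | w P S; P → w P' | v P' | S u w P'; P' → w v P' | ε

Left recursion appears on P.
For P: α = {w v}, β = {w, v, S u w}. Rewrite as P → β P' and P' → α P' | ε.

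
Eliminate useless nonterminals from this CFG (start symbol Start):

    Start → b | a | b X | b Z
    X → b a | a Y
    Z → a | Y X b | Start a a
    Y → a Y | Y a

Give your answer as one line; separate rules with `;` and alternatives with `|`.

Start → b | a | b X | b Z; X → b a; Z → a | Start a a

Generating nonterminals: {Start, X, Z}.
Reachable from Start after that: {Start, X, Z}.
Removed useless symbols: {Y} and every production mentioning them.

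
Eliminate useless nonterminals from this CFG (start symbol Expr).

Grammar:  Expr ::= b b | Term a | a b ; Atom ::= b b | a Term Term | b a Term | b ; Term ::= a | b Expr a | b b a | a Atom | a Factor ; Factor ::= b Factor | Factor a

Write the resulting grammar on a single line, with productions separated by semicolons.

Expr ::= b b | Term a | a b; Atom ::= b b | a Term Term | b a Term | b; Term ::= a | b Expr a | b b a | a Atom

Generating nonterminals: {Atom, Expr, Term}.
Reachable from Expr after that: {Atom, Expr, Term}.
Removed useless symbols: {Factor} and every production mentioning them.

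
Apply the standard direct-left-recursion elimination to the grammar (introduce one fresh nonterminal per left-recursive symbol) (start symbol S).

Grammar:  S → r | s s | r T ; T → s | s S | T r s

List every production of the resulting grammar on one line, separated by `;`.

S → r | s s | r T; T → s T' | s S T'; T' → r s T' | epsilon

T is directly left-recursive.
For T: α = {r s}, β = {s, s S}. Rewrite as T → β T' and T' → α T' | ε.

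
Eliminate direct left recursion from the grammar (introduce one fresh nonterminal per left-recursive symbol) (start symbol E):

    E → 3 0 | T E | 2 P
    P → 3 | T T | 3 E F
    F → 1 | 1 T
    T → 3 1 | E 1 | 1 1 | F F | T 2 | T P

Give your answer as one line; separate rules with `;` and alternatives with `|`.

Directly left-recursive nonterminal: T.
For T: α = {2, P}, β = {3 1, E 1, 1 1, F F}. Rewrite as T → β T' and T' → α T' | ε.

E → 3 0 | T E | 2 P; P → 3 | T T | 3 E F; F → 1 | 1 T; T → 3 1 T' | E 1 T' | 1 1 T' | F F T'; T' → 2 T' | P T' | ε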